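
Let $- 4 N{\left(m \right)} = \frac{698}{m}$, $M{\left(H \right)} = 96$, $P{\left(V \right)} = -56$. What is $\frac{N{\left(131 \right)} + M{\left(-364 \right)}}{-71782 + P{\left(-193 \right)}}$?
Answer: $- \frac{24803}{18821556} \approx -0.0013178$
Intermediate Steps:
$N{\left(m \right)} = - \frac{349}{2 m}$ ($N{\left(m \right)} = - \frac{698 \frac{1}{m}}{4} = - \frac{349}{2 m}$)
$\frac{N{\left(131 \right)} + M{\left(-364 \right)}}{-71782 + P{\left(-193 \right)}} = \frac{- \frac{349}{2 \cdot 131} + 96}{-71782 - 56} = \frac{\left(- \frac{349}{2}\right) \frac{1}{131} + 96}{-71838} = \left(- \frac{349}{262} + 96\right) \left(- \frac{1}{71838}\right) = \frac{24803}{262} \left(- \frac{1}{71838}\right) = - \frac{24803}{18821556}$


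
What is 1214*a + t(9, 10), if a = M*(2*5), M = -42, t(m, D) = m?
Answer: -509871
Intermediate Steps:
a = -420 (a = -84*5 = -42*10 = -420)
1214*a + t(9, 10) = 1214*(-420) + 9 = -509880 + 9 = -509871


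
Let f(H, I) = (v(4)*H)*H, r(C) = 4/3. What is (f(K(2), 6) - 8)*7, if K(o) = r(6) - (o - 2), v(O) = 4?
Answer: -56/9 ≈ -6.2222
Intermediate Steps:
r(C) = 4/3 (r(C) = 4*(⅓) = 4/3)
K(o) = 10/3 - o (K(o) = 4/3 - (o - 2) = 4/3 - (-2 + o) = 4/3 + (2 - o) = 10/3 - o)
f(H, I) = 4*H² (f(H, I) = (4*H)*H = 4*H²)
(f(K(2), 6) - 8)*7 = (4*(10/3 - 1*2)² - 8)*7 = (4*(10/3 - 2)² - 8)*7 = (4*(4/3)² - 8)*7 = (4*(16/9) - 8)*7 = (64/9 - 8)*7 = -8/9*7 = -56/9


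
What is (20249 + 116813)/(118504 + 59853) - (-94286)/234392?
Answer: 24471402203/20902726972 ≈ 1.1707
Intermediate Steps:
(20249 + 116813)/(118504 + 59853) - (-94286)/234392 = 137062/178357 - (-94286)/234392 = 137062*(1/178357) - 1*(-47143/117196) = 137062/178357 + 47143/117196 = 24471402203/20902726972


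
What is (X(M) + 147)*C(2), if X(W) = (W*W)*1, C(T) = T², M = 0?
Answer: 588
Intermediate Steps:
X(W) = W² (X(W) = W²*1 = W²)
(X(M) + 147)*C(2) = (0² + 147)*2² = (0 + 147)*4 = 147*4 = 588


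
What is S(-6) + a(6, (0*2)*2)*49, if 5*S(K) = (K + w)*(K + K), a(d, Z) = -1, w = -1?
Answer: -161/5 ≈ -32.200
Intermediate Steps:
S(K) = 2*K*(-1 + K)/5 (S(K) = ((K - 1)*(K + K))/5 = ((-1 + K)*(2*K))/5 = (2*K*(-1 + K))/5 = 2*K*(-1 + K)/5)
S(-6) + a(6, (0*2)*2)*49 = (⅖)*(-6)*(-1 - 6) - 1*49 = (⅖)*(-6)*(-7) - 49 = 84/5 - 49 = -161/5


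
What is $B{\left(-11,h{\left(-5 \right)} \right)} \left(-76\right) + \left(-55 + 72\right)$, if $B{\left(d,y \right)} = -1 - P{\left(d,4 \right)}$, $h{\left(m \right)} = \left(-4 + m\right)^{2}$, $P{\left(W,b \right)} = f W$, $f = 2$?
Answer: $-1579$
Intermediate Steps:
$P{\left(W,b \right)} = 2 W$
$B{\left(d,y \right)} = -1 - 2 d$
$B{\left(-11,h{\left(-5 \right)} \right)} \left(-76\right) + \left(-55 + 72\right) = \left(-1 - -22\right) \left(-76\right) + \left(-55 + 72\right) = \left(-1 + 22\right) \left(-76\right) + 17 = 21 \left(-76\right) + 17 = -1596 + 17 = -1579$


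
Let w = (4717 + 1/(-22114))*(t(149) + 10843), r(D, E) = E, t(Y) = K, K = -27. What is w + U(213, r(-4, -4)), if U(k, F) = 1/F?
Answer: 2256471483727/44228 ≈ 5.1019e+7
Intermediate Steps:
t(Y) = -27
w = 564117873696/11057 (w = (4717 + 1/(-22114))*(-27 + 10843) = (4717 - 1/22114)*10816 = (104311737/22114)*10816 = 564117873696/11057 ≈ 5.1019e+7)
w + U(213, r(-4, -4)) = 564117873696/11057 + 1/(-4) = 564117873696/11057 - 1/4 = 2256471483727/44228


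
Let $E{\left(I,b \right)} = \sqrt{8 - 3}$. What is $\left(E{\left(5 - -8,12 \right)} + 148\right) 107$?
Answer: $15836 + 107 \sqrt{5} \approx 16075.0$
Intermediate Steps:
$E{\left(I,b \right)} = \sqrt{5}$
$\left(E{\left(5 - -8,12 \right)} + 148\right) 107 = \left(\sqrt{5} + 148\right) 107 = \left(148 + \sqrt{5}\right) 107 = 15836 + 107 \sqrt{5}$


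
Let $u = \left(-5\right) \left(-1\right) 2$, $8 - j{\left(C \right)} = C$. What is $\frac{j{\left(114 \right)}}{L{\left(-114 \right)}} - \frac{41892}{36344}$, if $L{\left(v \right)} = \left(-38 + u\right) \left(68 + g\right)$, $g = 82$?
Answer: $- \frac{1536553}{1362900} \approx -1.1274$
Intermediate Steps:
$j{\left(C \right)} = 8 - C$
$u = 10$ ($u = 5 \cdot 2 = 10$)
$L{\left(v \right)} = -4200$ ($L{\left(v \right)} = \left(-38 + 10\right) \left(68 + 82\right) = \left(-28\right) 150 = -4200$)
$\frac{j{\left(114 \right)}}{L{\left(-114 \right)}} - \frac{41892}{36344} = \frac{8 - 114}{-4200} - \frac{41892}{36344} = \left(8 - 114\right) \left(- \frac{1}{4200}\right) - \frac{10473}{9086} = \left(-106\right) \left(- \frac{1}{4200}\right) - \frac{10473}{9086} = \frac{53}{2100} - \frac{10473}{9086} = - \frac{1536553}{1362900}$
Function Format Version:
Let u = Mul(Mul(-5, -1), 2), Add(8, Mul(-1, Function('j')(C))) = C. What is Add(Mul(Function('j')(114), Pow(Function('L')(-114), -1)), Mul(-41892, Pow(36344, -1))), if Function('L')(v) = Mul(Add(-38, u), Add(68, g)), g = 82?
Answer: Rational(-1536553, 1362900) ≈ -1.1274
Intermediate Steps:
Function('j')(C) = Add(8, Mul(-1, C))
u = 10 (u = Mul(5, 2) = 10)
Function('L')(v) = -4200 (Function('L')(v) = Mul(Add(-38, 10), Add(68, 82)) = Mul(-28, 150) = -4200)
Add(Mul(Function('j')(114), Pow(Function('L')(-114), -1)), Mul(-41892, Pow(36344, -1))) = Add(Mul(Add(8, Mul(-1, 114)), Pow(-4200, -1)), Mul(-41892, Pow(36344, -1))) = Add(Mul(Add(8, -114), Rational(-1, 4200)), Mul(-41892, Rational(1, 36344))) = Add(Mul(-106, Rational(-1, 4200)), Rational(-10473, 9086)) = Add(Rational(53, 2100), Rational(-10473, 9086)) = Rational(-1536553, 1362900)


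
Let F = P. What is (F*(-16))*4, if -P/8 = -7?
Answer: -3584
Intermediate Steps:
P = 56 (P = -8*(-7) = 56)
F = 56
(F*(-16))*4 = (56*(-16))*4 = -896*4 = -3584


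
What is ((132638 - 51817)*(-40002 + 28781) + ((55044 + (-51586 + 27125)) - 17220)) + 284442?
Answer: -906594636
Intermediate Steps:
((132638 - 51817)*(-40002 + 28781) + ((55044 + (-51586 + 27125)) - 17220)) + 284442 = (80821*(-11221) + ((55044 - 24461) - 17220)) + 284442 = (-906892441 + (30583 - 17220)) + 284442 = (-906892441 + 13363) + 284442 = -906879078 + 284442 = -906594636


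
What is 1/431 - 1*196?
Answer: -84475/431 ≈ -196.00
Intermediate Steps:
1/431 - 1*196 = 1/431 - 196 = -84475/431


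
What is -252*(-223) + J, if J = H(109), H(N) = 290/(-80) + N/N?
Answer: 449547/8 ≈ 56193.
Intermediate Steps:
H(N) = -21/8 (H(N) = 290*(-1/80) + 1 = -29/8 + 1 = -21/8)
J = -21/8 ≈ -2.6250
-252*(-223) + J = -252*(-223) - 21/8 = 56196 - 21/8 = 449547/8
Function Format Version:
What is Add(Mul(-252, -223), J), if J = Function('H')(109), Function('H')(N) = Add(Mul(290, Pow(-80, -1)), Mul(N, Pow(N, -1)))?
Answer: Rational(449547, 8) ≈ 56193.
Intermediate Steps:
Function('H')(N) = Rational(-21, 8) (Function('H')(N) = Add(Mul(290, Rational(-1, 80)), 1) = Add(Rational(-29, 8), 1) = Rational(-21, 8))
J = Rational(-21, 8) ≈ -2.6250
Add(Mul(-252, -223), J) = Add(Mul(-252, -223), Rational(-21, 8)) = Add(56196, Rational(-21, 8)) = Rational(449547, 8)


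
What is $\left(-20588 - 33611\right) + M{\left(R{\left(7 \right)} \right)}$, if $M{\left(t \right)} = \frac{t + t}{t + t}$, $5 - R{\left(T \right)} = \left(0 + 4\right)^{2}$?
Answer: $-54198$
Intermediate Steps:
$R{\left(T \right)} = -11$ ($R{\left(T \right)} = 5 - \left(0 + 4\right)^{2} = 5 - 4^{2} = 5 - 16 = -11$)
$M{\left(t \right)} = 1$ ($M{\left(t \right)} = \frac{2 t}{2 t} = 2 t \frac{1}{2 t} = 1$)
$\left(-20588 - 33611\right) + M{\left(R{\left(7 \right)} \right)} = \left(-20588 - 33611\right) + 1 = -54199 + 1 = -54198$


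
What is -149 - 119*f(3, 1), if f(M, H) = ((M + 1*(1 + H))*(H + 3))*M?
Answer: -7289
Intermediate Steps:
f(M, H) = M*(3 + H)*(1 + H + M) (f(M, H) = ((M + (1 + H))*(3 + H))*M = ((1 + H + M)*(3 + H))*M = ((3 + H)*(1 + H + M))*M = M*(3 + H)*(1 + H + M))
-149 - 119*f(3, 1) = -149 - 357*(3 + 1² + 3*3 + 4*1 + 1*3) = -149 - 357*(3 + 1 + 9 + 4 + 3) = -149 - 357*20 = -149 - 119*60 = -149 - 7140 = -7289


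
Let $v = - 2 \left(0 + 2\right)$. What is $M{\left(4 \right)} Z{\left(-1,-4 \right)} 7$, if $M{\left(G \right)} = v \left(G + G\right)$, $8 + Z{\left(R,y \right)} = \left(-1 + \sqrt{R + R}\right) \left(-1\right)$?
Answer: $1568 + 224 i \sqrt{2} \approx 1568.0 + 316.78 i$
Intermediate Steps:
$Z{\left(R,y \right)} = -7 - \sqrt{2} \sqrt{R}$ ($Z{\left(R,y \right)} = -8 + \left(-1 + \sqrt{R + R}\right) \left(-1\right) = -8 + \left(-1 + \sqrt{2 R}\right) \left(-1\right) = -8 + \left(-1 + \sqrt{2} \sqrt{R}\right) \left(-1\right) = -8 - \left(-1 + \sqrt{2} \sqrt{R}\right) = -7 - \sqrt{2} \sqrt{R}$)
$v = -4$ ($v = \left(-2\right) 2 = -4$)
$M{\left(G \right)} = - 8 G$ ($M{\left(G \right)} = - 4 \left(G + G\right) = - 4 \cdot 2 G = - 8 G$)
$M{\left(4 \right)} Z{\left(-1,-4 \right)} 7 = \left(-8\right) 4 \left(-7 - \sqrt{2} \sqrt{-1}\right) 7 = - 32 \left(-7 - \sqrt{2} i\right) 7 = - 32 \left(-7 - i \sqrt{2}\right) 7 = \left(224 + 32 i \sqrt{2}\right) 7 = 1568 + 224 i \sqrt{2}$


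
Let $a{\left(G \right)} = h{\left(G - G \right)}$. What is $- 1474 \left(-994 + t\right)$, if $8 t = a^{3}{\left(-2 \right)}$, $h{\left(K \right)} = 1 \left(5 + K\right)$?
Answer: $\frac{5768499}{4} \approx 1.4421 \cdot 10^{6}$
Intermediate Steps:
$h{\left(K \right)} = 5 + K$
$a{\left(G \right)} = 5$ ($a{\left(G \right)} = 5 + \left(G - G\right) = 5 + 0 = 5$)
$t = \frac{125}{8}$ ($t = \frac{5^{3}}{8} = \frac{1}{8} \cdot 125 = \frac{125}{8} \approx 15.625$)
$- 1474 \left(-994 + t\right) = - 1474 \left(-994 + \frac{125}{8}\right) = \left(-1474\right) \left(- \frac{7827}{8}\right) = \frac{5768499}{4}$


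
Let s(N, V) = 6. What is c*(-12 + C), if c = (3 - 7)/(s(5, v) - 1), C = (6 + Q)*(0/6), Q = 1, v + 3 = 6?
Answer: 48/5 ≈ 9.6000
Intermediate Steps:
v = 3 (v = -3 + 6 = 3)
C = 0 (C = (6 + 1)*(0/6) = 7*(0*(⅙)) = 7*0 = 0)
c = -⅘ (c = (3 - 7)/(6 - 1) = -4/5 = -4*⅕ = -⅘ ≈ -0.80000)
c*(-12 + C) = -4*(-12 + 0)/5 = -⅘*(-12) = 48/5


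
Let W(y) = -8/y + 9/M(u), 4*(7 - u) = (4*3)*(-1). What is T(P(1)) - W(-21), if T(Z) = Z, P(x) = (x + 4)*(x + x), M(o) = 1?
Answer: 13/21 ≈ 0.61905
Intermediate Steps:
u = 10 (u = 7 - 4*3*(-1)/4 = 7 - 3*(-1) = 7 - 1/4*(-12) = 7 + 3 = 10)
P(x) = 2*x*(4 + x) (P(x) = (4 + x)*(2*x) = 2*x*(4 + x))
W(y) = 9 - 8/y (W(y) = -8/y + 9/1 = -8/y + 9*1 = -8/y + 9 = 9 - 8/y)
T(P(1)) - W(-21) = 2*1*(4 + 1) - (9 - 8/(-21)) = 2*1*5 - (9 - 8*(-1/21)) = 10 - (9 + 8/21) = 10 - 1*197/21 = 10 - 197/21 = 13/21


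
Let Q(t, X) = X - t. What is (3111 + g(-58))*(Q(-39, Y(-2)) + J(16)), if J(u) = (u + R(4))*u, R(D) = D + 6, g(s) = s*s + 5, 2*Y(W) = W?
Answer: 2941920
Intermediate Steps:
Y(W) = W/2
g(s) = 5 + s² (g(s) = s² + 5 = 5 + s²)
R(D) = 6 + D
J(u) = u*(10 + u) (J(u) = (u + (6 + 4))*u = (u + 10)*u = (10 + u)*u = u*(10 + u))
(3111 + g(-58))*(Q(-39, Y(-2)) + J(16)) = (3111 + (5 + (-58)²))*(((½)*(-2) - 1*(-39)) + 16*(10 + 16)) = (3111 + (5 + 3364))*((-1 + 39) + 16*26) = (3111 + 3369)*(38 + 416) = 6480*454 = 2941920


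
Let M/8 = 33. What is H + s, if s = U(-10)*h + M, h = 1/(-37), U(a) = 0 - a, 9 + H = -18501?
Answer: -675112/37 ≈ -18246.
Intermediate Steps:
M = 264 (M = 8*33 = 264)
H = -18510 (H = -9 - 18501 = -18510)
U(a) = -a
h = -1/37 ≈ -0.027027
s = 9758/37 (s = -1*(-10)*(-1/37) + 264 = 10*(-1/37) + 264 = -10/37 + 264 = 9758/37 ≈ 263.73)
H + s = -18510 + 9758/37 = -675112/37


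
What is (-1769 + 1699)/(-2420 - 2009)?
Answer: 70/4429 ≈ 0.015805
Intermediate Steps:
(-1769 + 1699)/(-2420 - 2009) = -70/(-4429) = -70*(-1/4429) = 70/4429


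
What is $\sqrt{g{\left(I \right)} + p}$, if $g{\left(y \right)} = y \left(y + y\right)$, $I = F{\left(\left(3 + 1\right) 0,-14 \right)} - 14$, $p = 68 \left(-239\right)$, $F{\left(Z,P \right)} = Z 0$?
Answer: $2 i \sqrt{3965} \approx 125.94 i$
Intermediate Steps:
$F{\left(Z,P \right)} = 0$
$p = -16252$
$I = -14$ ($I = 0 - 14 = -14$)
$g{\left(y \right)} = 2 y^{2}$ ($g{\left(y \right)} = y 2 y = 2 y^{2}$)
$\sqrt{g{\left(I \right)} + p} = \sqrt{2 \left(-14\right)^{2} - 16252} = \sqrt{2 \cdot 196 - 16252} = \sqrt{392 - 16252} = \sqrt{-15860} = 2 i \sqrt{3965}$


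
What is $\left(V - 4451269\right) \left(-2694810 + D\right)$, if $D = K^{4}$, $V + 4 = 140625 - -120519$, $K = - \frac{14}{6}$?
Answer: $\frac{914609663469961}{81} \approx 1.1291 \cdot 10^{13}$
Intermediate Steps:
$K = - \frac{7}{3}$ ($K = \left(-14\right) \frac{1}{6} = - \frac{7}{3} \approx -2.3333$)
$V = 261140$ ($V = -4 + \left(140625 - -120519\right) = -4 + \left(140625 + 120519\right) = -4 + 261144 = 261140$)
$D = \frac{2401}{81}$ ($D = \left(- \frac{7}{3}\right)^{4} = \frac{2401}{81} \approx 29.642$)
$\left(V - 4451269\right) \left(-2694810 + D\right) = \left(261140 - 4451269\right) \left(-2694810 + \frac{2401}{81}\right) = \left(-4190129\right) \left(- \frac{218277209}{81}\right) = \frac{914609663469961}{81}$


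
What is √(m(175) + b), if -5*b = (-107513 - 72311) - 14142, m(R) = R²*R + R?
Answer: 2*√33739645/5 ≈ 2323.4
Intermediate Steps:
m(R) = R + R³ (m(R) = R³ + R = R + R³)
b = 193966/5 (b = -((-107513 - 72311) - 14142)/5 = -(-179824 - 14142)/5 = -⅕*(-193966) = 193966/5 ≈ 38793.)
√(m(175) + b) = √((175 + 175³) + 193966/5) = √((175 + 5359375) + 193966/5) = √(5359550 + 193966/5) = √(26991716/5) = 2*√33739645/5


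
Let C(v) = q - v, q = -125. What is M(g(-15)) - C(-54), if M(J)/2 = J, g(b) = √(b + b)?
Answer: 71 + 2*I*√30 ≈ 71.0 + 10.954*I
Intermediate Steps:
g(b) = √2*√b (g(b) = √(2*b) = √2*√b)
C(v) = -125 - v
M(J) = 2*J
M(g(-15)) - C(-54) = 2*(√2*√(-15)) - (-125 - 1*(-54)) = 2*(√2*(I*√15)) - (-125 + 54) = 2*(I*√30) - 1*(-71) = 2*I*√30 + 71 = 71 + 2*I*√30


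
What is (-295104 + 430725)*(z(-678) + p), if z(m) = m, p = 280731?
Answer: 37981067913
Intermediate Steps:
(-295104 + 430725)*(z(-678) + p) = (-295104 + 430725)*(-678 + 280731) = 135621*280053 = 37981067913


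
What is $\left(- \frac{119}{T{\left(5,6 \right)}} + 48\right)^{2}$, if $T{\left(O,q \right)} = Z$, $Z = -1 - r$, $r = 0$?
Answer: $27889$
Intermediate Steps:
$Z = -1$ ($Z = -1 - 0 = -1 + 0 = -1$)
$T{\left(O,q \right)} = -1$
$\left(- \frac{119}{T{\left(5,6 \right)}} + 48\right)^{2} = \left(- \frac{119}{-1} + 48\right)^{2} = \left(\left(-119\right) \left(-1\right) + 48\right)^{2} = \left(119 + 48\right)^{2} = 167^{2} = 27889$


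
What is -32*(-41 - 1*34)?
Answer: 2400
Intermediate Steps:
-32*(-41 - 1*34) = -32*(-41 - 34) = -32*(-75) = 2400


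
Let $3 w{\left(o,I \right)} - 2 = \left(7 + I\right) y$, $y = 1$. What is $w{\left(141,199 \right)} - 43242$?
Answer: $- \frac{129518}{3} \approx -43173.0$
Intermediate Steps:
$w{\left(o,I \right)} = 3 + \frac{I}{3}$ ($w{\left(o,I \right)} = \frac{2}{3} + \frac{\left(7 + I\right) 1}{3} = \frac{2}{3} + \frac{7 + I}{3} = \frac{2}{3} + \left(\frac{7}{3} + \frac{I}{3}\right) = 3 + \frac{I}{3}$)
$w{\left(141,199 \right)} - 43242 = \left(3 + \frac{1}{3} \cdot 199\right) - 43242 = \left(3 + \frac{199}{3}\right) - 43242 = \frac{208}{3} - 43242 = - \frac{129518}{3}$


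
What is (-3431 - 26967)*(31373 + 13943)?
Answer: -1377515768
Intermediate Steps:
(-3431 - 26967)*(31373 + 13943) = -30398*45316 = -1377515768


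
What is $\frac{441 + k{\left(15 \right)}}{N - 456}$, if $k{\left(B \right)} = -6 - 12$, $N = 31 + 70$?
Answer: $- \frac{423}{355} \approx -1.1915$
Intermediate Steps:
$N = 101$
$k{\left(B \right)} = -18$ ($k{\left(B \right)} = -6 - 12 = -18$)
$\frac{441 + k{\left(15 \right)}}{N - 456} = \frac{441 - 18}{101 - 456} = \frac{423}{-355} = 423 \left(- \frac{1}{355}\right) = - \frac{423}{355}$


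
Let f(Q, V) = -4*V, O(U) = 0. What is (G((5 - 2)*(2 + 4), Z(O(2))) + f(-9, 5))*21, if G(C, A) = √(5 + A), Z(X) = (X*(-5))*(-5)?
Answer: -420 + 21*√5 ≈ -373.04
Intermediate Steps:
Z(X) = 25*X (Z(X) = -5*X*(-5) = 25*X)
(G((5 - 2)*(2 + 4), Z(O(2))) + f(-9, 5))*21 = (√(5 + 25*0) - 4*5)*21 = (√(5 + 0) - 20)*21 = (√5 - 20)*21 = (-20 + √5)*21 = -420 + 21*√5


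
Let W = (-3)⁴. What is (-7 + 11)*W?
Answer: 324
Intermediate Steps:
W = 81
(-7 + 11)*W = (-7 + 11)*81 = 4*81 = 324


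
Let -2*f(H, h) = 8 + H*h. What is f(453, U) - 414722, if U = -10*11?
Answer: -389811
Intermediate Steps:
U = -110
f(H, h) = -4 - H*h/2 (f(H, h) = -(8 + H*h)/2 = -4 - H*h/2)
f(453, U) - 414722 = (-4 - 1/2*453*(-110)) - 414722 = (-4 + 24915) - 414722 = 24911 - 414722 = -389811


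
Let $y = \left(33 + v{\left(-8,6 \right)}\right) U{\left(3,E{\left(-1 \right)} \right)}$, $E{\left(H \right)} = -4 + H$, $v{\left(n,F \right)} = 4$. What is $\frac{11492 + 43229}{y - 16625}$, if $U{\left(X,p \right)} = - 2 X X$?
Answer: $- \frac{54721}{17291} \approx -3.1647$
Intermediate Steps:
$U{\left(X,p \right)} = - 2 X^{2}$
$y = -666$ ($y = \left(33 + 4\right) \left(- 2 \cdot 3^{2}\right) = 37 \left(\left(-2\right) 9\right) = 37 \left(-18\right) = -666$)
$\frac{11492 + 43229}{y - 16625} = \frac{11492 + 43229}{-666 - 16625} = \frac{54721}{-17291} = 54721 \left(- \frac{1}{17291}\right) = - \frac{54721}{17291}$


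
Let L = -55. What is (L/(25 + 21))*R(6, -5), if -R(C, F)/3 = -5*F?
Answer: 4125/46 ≈ 89.674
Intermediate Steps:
R(C, F) = 15*F (R(C, F) = -(-15)*F = 15*F)
(L/(25 + 21))*R(6, -5) = (-55/(25 + 21))*(15*(-5)) = (-55/46)*(-75) = ((1/46)*(-55))*(-75) = -55/46*(-75) = 4125/46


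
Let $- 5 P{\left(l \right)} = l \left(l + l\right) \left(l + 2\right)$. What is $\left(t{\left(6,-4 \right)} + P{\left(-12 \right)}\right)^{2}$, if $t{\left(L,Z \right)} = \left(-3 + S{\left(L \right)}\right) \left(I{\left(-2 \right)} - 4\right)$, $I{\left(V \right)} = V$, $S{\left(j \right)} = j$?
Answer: $311364$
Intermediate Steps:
$t{\left(L,Z \right)} = 18 - 6 L$ ($t{\left(L,Z \right)} = \left(-3 + L\right) \left(-2 - 4\right) = \left(-3 + L\right) \left(-6\right) = 18 - 6 L$)
$P{\left(l \right)} = - \frac{2 l^{2} \left(2 + l\right)}{5}$ ($P{\left(l \right)} = - \frac{l \left(l + l\right) \left(l + 2\right)}{5} = - \frac{l 2 l \left(2 + l\right)}{5} = - \frac{2 l^{2} \left(2 + l\right)}{5}$)
$\left(t{\left(6,-4 \right)} + P{\left(-12 \right)}\right)^{2} = \left(\left(18 - 36\right) + \frac{2 \left(-12\right)^{2} \left(-2 - -12\right)}{5}\right)^{2} = \left(\left(18 - 36\right) + \frac{2}{5} \cdot 144 \left(-2 + 12\right)\right)^{2} = \left(-18 + \frac{2}{5} \cdot 144 \cdot 10\right)^{2} = \left(-18 + 576\right)^{2} = 558^{2} = 311364$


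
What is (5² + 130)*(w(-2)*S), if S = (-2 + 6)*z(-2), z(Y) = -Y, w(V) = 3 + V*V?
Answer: 8680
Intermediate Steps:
w(V) = 3 + V²
S = 8 (S = (-2 + 6)*(-1*(-2)) = 4*2 = 8)
(5² + 130)*(w(-2)*S) = (5² + 130)*((3 + (-2)²)*8) = (25 + 130)*((3 + 4)*8) = 155*(7*8) = 155*56 = 8680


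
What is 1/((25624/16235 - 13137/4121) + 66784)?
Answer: 66904435/4468038104349 ≈ 1.4974e-5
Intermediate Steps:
1/((25624/16235 - 13137/4121) + 66784) = 1/(-107682691/66904435 + 66784) = 1/(4468038104349/66904435) = 66904435/4468038104349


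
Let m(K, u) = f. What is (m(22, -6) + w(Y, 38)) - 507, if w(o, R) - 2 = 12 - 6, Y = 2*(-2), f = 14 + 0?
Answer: -485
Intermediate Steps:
f = 14
m(K, u) = 14
Y = -4
w(o, R) = 8 (w(o, R) = 2 + (12 - 6) = 2 + 6 = 8)
(m(22, -6) + w(Y, 38)) - 507 = (14 + 8) - 507 = 22 - 507 = -485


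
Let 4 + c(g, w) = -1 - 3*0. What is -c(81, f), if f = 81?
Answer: 5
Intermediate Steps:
c(g, w) = -5 (c(g, w) = -4 + (-1 - 3*0) = -4 + (-1 + 0) = -4 - 1 = -5)
-c(81, f) = -1*(-5) = 5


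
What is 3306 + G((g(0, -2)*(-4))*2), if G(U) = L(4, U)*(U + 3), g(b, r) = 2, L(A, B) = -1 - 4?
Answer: 3371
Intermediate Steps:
L(A, B) = -5
G(U) = -15 - 5*U (G(U) = -5*(U + 3) = -5*(3 + U) = -15 - 5*U)
3306 + G((g(0, -2)*(-4))*2) = 3306 + (-15 - 5*2*(-4)*2) = 3306 + (-15 - (-40)*2) = 3306 + (-15 - 5*(-16)) = 3306 + (-15 + 80) = 3306 + 65 = 3371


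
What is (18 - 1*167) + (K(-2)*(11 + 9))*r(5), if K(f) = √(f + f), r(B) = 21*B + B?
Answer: -149 + 4400*I ≈ -149.0 + 4400.0*I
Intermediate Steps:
r(B) = 22*B
K(f) = √2*√f (K(f) = √(2*f) = √2*√f)
(18 - 1*167) + (K(-2)*(11 + 9))*r(5) = (18 - 1*167) + ((√2*√(-2))*(11 + 9))*(22*5) = (18 - 167) + ((√2*(I*√2))*20)*110 = -149 + ((2*I)*20)*110 = -149 + (40*I)*110 = -149 + 4400*I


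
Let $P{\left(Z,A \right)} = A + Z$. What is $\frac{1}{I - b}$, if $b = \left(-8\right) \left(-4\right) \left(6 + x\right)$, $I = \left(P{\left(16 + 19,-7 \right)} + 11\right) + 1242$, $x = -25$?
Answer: $\frac{1}{1889} \approx 0.00052938$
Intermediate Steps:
$I = 1281$ ($I = \left(\left(-7 + \left(16 + 19\right)\right) + 11\right) + 1242 = \left(\left(-7 + 35\right) + 11\right) + 1242 = \left(28 + 11\right) + 1242 = 39 + 1242 = 1281$)
$b = -608$ ($b = \left(-8\right) \left(-4\right) \left(6 - 25\right) = 32 \left(-19\right) = -608$)
$\frac{1}{I - b} = \frac{1}{1281 - -608} = \frac{1}{1281 + 608} = \frac{1}{1889}$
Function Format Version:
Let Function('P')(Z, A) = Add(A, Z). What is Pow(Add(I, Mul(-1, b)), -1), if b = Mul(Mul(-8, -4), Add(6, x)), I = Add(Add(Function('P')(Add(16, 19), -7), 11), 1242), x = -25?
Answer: Rational(1, 1889) ≈ 0.00052938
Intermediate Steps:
I = 1281 (I = Add(Add(Add(-7, Add(16, 19)), 11), 1242) = Add(Add(Add(-7, 35), 11), 1242) = Add(Add(28, 11), 1242) = Add(39, 1242) = 1281)
b = -608 (b = Mul(Mul(-8, -4), Add(6, -25)) = Mul(32, -19) = -608)
Pow(Add(I, Mul(-1, b)), -1) = Pow(Add(1281, Mul(-1, -608)), -1) = Pow(Add(1281, 608), -1) = Pow(1889, -1) = Rational(1, 1889)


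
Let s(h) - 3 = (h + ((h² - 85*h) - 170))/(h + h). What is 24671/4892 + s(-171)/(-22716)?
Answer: 47968326485/9501330456 ≈ 5.0486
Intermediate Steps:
s(h) = 3 + (-170 + h² - 84*h)/(2*h) (s(h) = 3 + (h + ((h² - 85*h) - 170))/(h + h) = 3 + (h + (-170 + h² - 85*h))/((2*h)) = 3 + (-170 + h² - 84*h)*(1/(2*h)) = 3 + (-170 + h² - 84*h)/(2*h))
24671/4892 + s(-171)/(-22716) = 24671/4892 + (-39 + (½)*(-171) - 85/(-171))/(-22716) = 24671*(1/4892) + (-39 - 171/2 - 85*(-1/171))*(-1/22716) = 24671/4892 + (-39 - 171/2 + 85/171)*(-1/22716) = 24671/4892 - 42409/342*(-1/22716) = 24671/4892 + 42409/7768872 = 47968326485/9501330456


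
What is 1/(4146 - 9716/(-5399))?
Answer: 5399/22393970 ≈ 0.00024109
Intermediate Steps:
1/(4146 - 9716/(-5399)) = 1/(4146 - 9716*(-1/5399)) = 1/(4146 + 9716/5399) = 1/(22393970/5399) = 5399/22393970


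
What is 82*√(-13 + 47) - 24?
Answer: -24 + 82*√34 ≈ 454.14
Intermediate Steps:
82*√(-13 + 47) - 24 = 82*√34 - 24 = -24 + 82*√34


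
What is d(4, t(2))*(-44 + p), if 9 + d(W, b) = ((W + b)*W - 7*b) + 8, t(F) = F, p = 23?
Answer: -189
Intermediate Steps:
d(W, b) = -1 - 7*b + W*(W + b) (d(W, b) = -9 + (((W + b)*W - 7*b) + 8) = -9 + ((W*(W + b) - 7*b) + 8) = -9 + ((-7*b + W*(W + b)) + 8) = -9 + (8 - 7*b + W*(W + b)) = -1 - 7*b + W*(W + b))
d(4, t(2))*(-44 + p) = (-1 + 4**2 - 7*2 + 4*2)*(-44 + 23) = (-1 + 16 - 14 + 8)*(-21) = 9*(-21) = -189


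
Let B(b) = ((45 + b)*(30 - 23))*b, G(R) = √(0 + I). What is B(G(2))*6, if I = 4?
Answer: 3948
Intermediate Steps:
G(R) = 2 (G(R) = √(0 + 4) = √4 = 2)
B(b) = b*(315 + 7*b) (B(b) = ((45 + b)*7)*b = (315 + 7*b)*b = b*(315 + 7*b))
B(G(2))*6 = (7*2*(45 + 2))*6 = (7*2*47)*6 = 658*6 = 3948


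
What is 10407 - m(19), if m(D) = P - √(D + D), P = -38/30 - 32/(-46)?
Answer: 3590612/345 + √38 ≈ 10414.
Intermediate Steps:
P = -197/345 (P = -38*1/30 - 32*(-1/46) = -19/15 + 16/23 = -197/345 ≈ -0.57101)
m(D) = -197/345 - √2*√D (m(D) = -197/345 - √(D + D) = -197/345 - √(2*D) = -197/345 - √2*√D)
10407 - m(19) = 10407 - (-197/345 - √2*√19) = 10407 - (-197/345 - √38) = 10407 + (197/345 + √38) = 3590612/345 + √38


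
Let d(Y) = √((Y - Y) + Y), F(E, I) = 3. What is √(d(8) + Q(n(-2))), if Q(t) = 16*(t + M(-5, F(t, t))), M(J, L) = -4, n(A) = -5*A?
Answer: √(96 + 2*√2) ≈ 9.9413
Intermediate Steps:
Q(t) = -64 + 16*t (Q(t) = 16*(t - 4) = 16*(-4 + t) = -64 + 16*t)
d(Y) = √Y (d(Y) = √(0 + Y) = √Y)
√(d(8) + Q(n(-2))) = √(√8 + (-64 + 16*(-5*(-2)))) = √(2*√2 + (-64 + 16*10)) = √(2*√2 + (-64 + 160)) = √(2*√2 + 96) = √(96 + 2*√2)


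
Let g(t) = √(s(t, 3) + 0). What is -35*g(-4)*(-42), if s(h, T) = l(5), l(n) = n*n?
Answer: 7350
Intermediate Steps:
l(n) = n²
s(h, T) = 25 (s(h, T) = 5² = 25)
g(t) = 5 (g(t) = √(25 + 0) = √25 = 5)
-35*g(-4)*(-42) = -35*5*(-42) = -175*(-42) = 7350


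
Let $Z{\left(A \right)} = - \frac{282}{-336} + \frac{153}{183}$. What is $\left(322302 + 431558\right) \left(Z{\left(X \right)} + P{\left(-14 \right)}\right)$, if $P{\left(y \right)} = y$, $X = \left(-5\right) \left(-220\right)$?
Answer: $- \frac{7934564965}{854} \approx -9.2911 \cdot 10^{6}$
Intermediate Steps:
$X = 1100$
$Z{\left(A \right)} = \frac{5723}{3416}$ ($Z{\left(A \right)} = \left(-282\right) \left(- \frac{1}{336}\right) + 153 \cdot \frac{1}{183} = \frac{47}{56} + \frac{51}{61} = \frac{5723}{3416}$)
$\left(322302 + 431558\right) \left(Z{\left(X \right)} + P{\left(-14 \right)}\right) = \left(322302 + 431558\right) \left(\frac{5723}{3416} - 14\right) = 753860 \left(- \frac{42101}{3416}\right) = - \frac{7934564965}{854}$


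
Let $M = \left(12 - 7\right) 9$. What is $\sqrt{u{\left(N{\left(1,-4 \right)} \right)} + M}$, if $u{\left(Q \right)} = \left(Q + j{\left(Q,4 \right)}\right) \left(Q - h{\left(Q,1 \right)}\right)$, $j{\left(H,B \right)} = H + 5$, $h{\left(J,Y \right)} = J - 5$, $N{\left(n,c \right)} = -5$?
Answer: $2 \sqrt{5} \approx 4.4721$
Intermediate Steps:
$M = 45$ ($M = 5 \cdot 9 = 45$)
$h{\left(J,Y \right)} = -5 + J$ ($h{\left(J,Y \right)} = J - 5 = -5 + J$)
$j{\left(H,B \right)} = 5 + H$
$u{\left(Q \right)} = 25 + 10 Q$ ($u{\left(Q \right)} = \left(Q + \left(5 + Q\right)\right) \left(Q - \left(-5 + Q\right)\right) = \left(5 + 2 Q\right) \left(Q - \left(-5 + Q\right)\right) = \left(5 + 2 Q\right) 5 = 25 + 10 Q$)
$\sqrt{u{\left(N{\left(1,-4 \right)} \right)} + M} = \sqrt{\left(25 + 10 \left(-5\right)\right) + 45} = \sqrt{\left(25 - 50\right) + 45} = \sqrt{-25 + 45} = \sqrt{20} = 2 \sqrt{5}$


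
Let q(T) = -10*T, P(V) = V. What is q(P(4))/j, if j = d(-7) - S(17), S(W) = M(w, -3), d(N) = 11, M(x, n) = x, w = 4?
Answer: -40/7 ≈ -5.7143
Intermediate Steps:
S(W) = 4
j = 7 (j = 11 - 1*4 = 11 - 4 = 7)
q(P(4))/j = -10*4/7 = -40*⅐ = -40/7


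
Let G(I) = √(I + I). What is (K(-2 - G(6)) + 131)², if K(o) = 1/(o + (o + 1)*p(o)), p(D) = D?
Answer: 825301/48 - 1049*√3/96 ≈ 17175.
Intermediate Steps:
G(I) = √2*√I (G(I) = √(2*I) = √2*√I)
K(o) = 1/(o + o*(1 + o)) (K(o) = 1/(o + (o + 1)*o) = 1/(o + (1 + o)*o) = 1/(o + o*(1 + o)))
(K(-2 - G(6)) + 131)² = (1/((-2 - √2*√6)*(2 + (-2 - √2*√6))) + 131)² = (1/((-2 - 2*√3)*(2 + (-2 - 2*√3))) + 131)² = (1/((-2 - 2*√3)*((-2*√3))) + 131)² = ((-√3/6)/(-2 - 2*√3) + 131)² = (-√3/(6*(-2 - 2*√3)) + 131)² = (131 - √3/(6*(-2 - 2*√3)))²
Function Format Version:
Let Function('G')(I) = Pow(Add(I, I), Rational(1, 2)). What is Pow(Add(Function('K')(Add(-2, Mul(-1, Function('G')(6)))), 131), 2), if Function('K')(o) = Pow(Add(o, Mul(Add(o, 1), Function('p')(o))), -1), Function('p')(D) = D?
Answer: Add(Rational(825301, 48), Mul(Rational(-1049, 96), Pow(3, Rational(1, 2)))) ≈ 17175.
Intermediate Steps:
Function('G')(I) = Mul(Pow(2, Rational(1, 2)), Pow(I, Rational(1, 2))) (Function('G')(I) = Pow(Mul(2, I), Rational(1, 2)) = Mul(Pow(2, Rational(1, 2)), Pow(I, Rational(1, 2))))
Function('K')(o) = Pow(Add(o, Mul(o, Add(1, o))), -1) (Function('K')(o) = Pow(Add(o, Mul(Add(o, 1), o)), -1) = Pow(Add(o, Mul(Add(1, o), o)), -1) = Pow(Add(o, Mul(o, Add(1, o))), -1))
Pow(Add(Function('K')(Add(-2, Mul(-1, Function('G')(6)))), 131), 2) = Pow(Add(Mul(Pow(Add(-2, Mul(-1, Mul(Pow(2, Rational(1, 2)), Pow(6, Rational(1, 2))))), -1), Pow(Add(2, Add(-2, Mul(-1, Mul(Pow(2, Rational(1, 2)), Pow(6, Rational(1, 2)))))), -1)), 131), 2) = Pow(Add(Mul(Pow(Add(-2, Mul(-1, Mul(2, Pow(3, Rational(1, 2))))), -1), Pow(Add(2, Add(-2, Mul(-1, Mul(2, Pow(3, Rational(1, 2)))))), -1)), 131), 2) = Pow(Add(Mul(Pow(Add(-2, Mul(-2, Pow(3, Rational(1, 2)))), -1), Pow(Add(2, Add(-2, Mul(-2, Pow(3, Rational(1, 2))))), -1)), 131), 2) = Pow(Add(Mul(Pow(Add(-2, Mul(-2, Pow(3, Rational(1, 2)))), -1), Pow(Mul(-2, Pow(3, Rational(1, 2))), -1)), 131), 2) = Pow(Add(Mul(Pow(Add(-2, Mul(-2, Pow(3, Rational(1, 2)))), -1), Mul(Rational(-1, 6), Pow(3, Rational(1, 2)))), 131), 2) = Pow(Add(Mul(Rational(-1, 6), Pow(3, Rational(1, 2)), Pow(Add(-2, Mul(-2, Pow(3, Rational(1, 2)))), -1)), 131), 2) = Pow(Add(131, Mul(Rational(-1, 6), Pow(3, Rational(1, 2)), Pow(Add(-2, Mul(-2, Pow(3, Rational(1, 2)))), -1))), 2)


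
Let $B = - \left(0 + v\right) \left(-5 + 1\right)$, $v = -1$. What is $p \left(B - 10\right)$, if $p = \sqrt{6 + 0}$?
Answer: $- 14 \sqrt{6} \approx -34.293$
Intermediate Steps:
$p = \sqrt{6} \approx 2.4495$
$B = -4$ ($B = - \left(0 - 1\right) \left(-5 + 1\right) = - \left(-1\right) \left(-4\right) = \left(-1\right) 4 = -4$)
$p \left(B - 10\right) = \sqrt{6} \left(-4 - 10\right) = \sqrt{6} \left(-14\right) = - 14 \sqrt{6}$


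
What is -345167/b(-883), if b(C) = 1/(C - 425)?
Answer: 451478436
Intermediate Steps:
b(C) = 1/(-425 + C)
-345167/b(-883) = -345167/(1/(-425 - 883)) = -345167/(1/(-1308)) = -345167/(-1/1308) = -345167*(-1308) = 451478436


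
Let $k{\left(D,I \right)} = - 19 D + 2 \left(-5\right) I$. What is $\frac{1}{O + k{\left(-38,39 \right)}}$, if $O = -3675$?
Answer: $- \frac{1}{3343} \approx -0.00029913$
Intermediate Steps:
$k{\left(D,I \right)} = - 19 D - 10 I$
$\frac{1}{O + k{\left(-38,39 \right)}} = \frac{1}{-3675 - -332} = \frac{1}{-3675 + \left(722 - 390\right)} = \frac{1}{-3675 + 332} = \frac{1}{-3343} = - \frac{1}{3343}$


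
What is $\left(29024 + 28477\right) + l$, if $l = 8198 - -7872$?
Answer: $73571$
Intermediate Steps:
$l = 16070$ ($l = 8198 + 7872 = 16070$)
$\left(29024 + 28477\right) + l = \left(29024 + 28477\right) + 16070 = 57501 + 16070 = 73571$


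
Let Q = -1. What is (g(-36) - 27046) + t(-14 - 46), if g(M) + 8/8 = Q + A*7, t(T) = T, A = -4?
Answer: -27136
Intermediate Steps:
g(M) = -30 (g(M) = -1 + (-1 - 4*7) = -1 + (-1 - 28) = -1 - 29 = -30)
(g(-36) - 27046) + t(-14 - 46) = (-30 - 27046) + (-14 - 46) = -27076 - 60 = -27136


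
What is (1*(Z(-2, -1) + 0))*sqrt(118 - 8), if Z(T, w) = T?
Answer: -2*sqrt(110) ≈ -20.976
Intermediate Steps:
(1*(Z(-2, -1) + 0))*sqrt(118 - 8) = (1*(-2 + 0))*sqrt(118 - 8) = (1*(-2))*sqrt(110) = -2*sqrt(110)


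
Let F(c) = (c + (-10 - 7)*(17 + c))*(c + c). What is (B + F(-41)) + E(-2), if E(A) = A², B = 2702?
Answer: -27388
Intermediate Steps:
F(c) = 2*c*(-289 - 16*c) (F(c) = (c - 17*(17 + c))*(2*c) = (c + (-289 - 17*c))*(2*c) = (-289 - 16*c)*(2*c) = 2*c*(-289 - 16*c))
(B + F(-41)) + E(-2) = (2702 - 2*(-41)*(289 + 16*(-41))) + (-2)² = (2702 - 2*(-41)*(289 - 656)) + 4 = (2702 - 2*(-41)*(-367)) + 4 = (2702 - 30094) + 4 = -27392 + 4 = -27388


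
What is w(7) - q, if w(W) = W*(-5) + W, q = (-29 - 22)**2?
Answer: -2629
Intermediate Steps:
q = 2601 (q = (-51)**2 = 2601)
w(W) = -4*W (w(W) = -5*W + W = -4*W)
w(7) - q = -4*7 - 1*2601 = -28 - 2601 = -2629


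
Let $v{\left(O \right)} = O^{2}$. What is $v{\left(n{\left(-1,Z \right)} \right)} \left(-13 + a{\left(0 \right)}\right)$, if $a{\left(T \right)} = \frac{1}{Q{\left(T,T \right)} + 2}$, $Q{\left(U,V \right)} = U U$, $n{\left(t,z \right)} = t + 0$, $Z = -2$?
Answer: $- \frac{25}{2} \approx -12.5$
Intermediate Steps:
$n{\left(t,z \right)} = t$
$Q{\left(U,V \right)} = U^{2}$
$a{\left(T \right)} = \frac{1}{2 + T^{2}}$ ($a{\left(T \right)} = \frac{1}{T^{2} + 2} = \frac{1}{2 + T^{2}}$)
$v{\left(n{\left(-1,Z \right)} \right)} \left(-13 + a{\left(0 \right)}\right) = \left(-1\right)^{2} \left(-13 + \frac{1}{2 + 0^{2}}\right) = 1 \left(-13 + \frac{1}{2 + 0}\right) = 1 \left(-13 + \frac{1}{2}\right) = 1 \left(- \frac{25}{2}\right) = - \frac{25}{2}$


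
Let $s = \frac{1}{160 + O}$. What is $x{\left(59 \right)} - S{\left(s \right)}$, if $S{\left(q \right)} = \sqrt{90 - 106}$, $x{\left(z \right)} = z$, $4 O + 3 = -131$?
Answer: $59 - 4 i \approx 59.0 - 4.0 i$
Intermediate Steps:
$O = - \frac{67}{2}$ ($O = - \frac{3}{4} + \frac{1}{4} \left(-131\right) = - \frac{3}{4} - \frac{131}{4} = - \frac{67}{2} \approx -33.5$)
$s = \frac{2}{253}$ ($s = \frac{1}{160 - \frac{67}{2}} = \frac{1}{\frac{253}{2}} = \frac{2}{253} \approx 0.0079051$)
$S{\left(q \right)} = 4 i$ ($S{\left(q \right)} = \sqrt{-16} = 4 i$)
$x{\left(59 \right)} - S{\left(s \right)} = 59 - 4 i$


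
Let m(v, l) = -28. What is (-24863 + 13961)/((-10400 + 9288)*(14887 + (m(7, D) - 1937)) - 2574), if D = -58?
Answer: 69/90961 ≈ 0.00075857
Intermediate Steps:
(-24863 + 13961)/((-10400 + 9288)*(14887 + (m(7, D) - 1937)) - 2574) = (-24863 + 13961)/((-10400 + 9288)*(14887 + (-28 - 1937)) - 2574) = -10902/(-1112*(14887 - 1965) - 2574) = -10902/(-1112*12922 - 2574) = -10902/(-14369264 - 2574) = -10902/(-14371838) = -10902*(-1/14371838) = 69/90961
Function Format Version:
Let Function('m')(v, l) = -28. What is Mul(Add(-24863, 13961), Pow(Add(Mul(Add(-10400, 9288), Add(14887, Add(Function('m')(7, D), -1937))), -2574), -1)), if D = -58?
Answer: Rational(69, 90961) ≈ 0.00075857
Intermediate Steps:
Mul(Add(-24863, 13961), Pow(Add(Mul(Add(-10400, 9288), Add(14887, Add(Function('m')(7, D), -1937))), -2574), -1)) = Mul(Add(-24863, 13961), Pow(Add(Mul(Add(-10400, 9288), Add(14887, Add(-28, -1937))), -2574), -1)) = Mul(-10902, Pow(Add(Mul(-1112, Add(14887, -1965)), -2574), -1)) = Mul(-10902, Pow(Add(Mul(-1112, 12922), -2574), -1)) = Mul(-10902, Pow(Add(-14369264, -2574), -1)) = Mul(-10902, Pow(-14371838, -1)) = Mul(-10902, Rational(-1, 14371838)) = Rational(69, 90961)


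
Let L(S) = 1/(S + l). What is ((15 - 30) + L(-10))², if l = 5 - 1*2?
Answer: 11236/49 ≈ 229.31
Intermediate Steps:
l = 3 (l = 5 - 2 = 3)
L(S) = 1/(3 + S) (L(S) = 1/(S + 3) = 1/(3 + S))
((15 - 30) + L(-10))² = ((15 - 30) + 1/(3 - 10))² = (-15 + 1/(-7))² = (-15 - ⅐)² = (-106/7)² = 11236/49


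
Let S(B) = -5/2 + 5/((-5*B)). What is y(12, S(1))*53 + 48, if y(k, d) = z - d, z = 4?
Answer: 891/2 ≈ 445.50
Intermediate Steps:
S(B) = -5/2 - 1/B (S(B) = -5*½ + 5*(-1/(5*B)) = -5/2 - 1/B)
y(k, d) = 4 - d
y(12, S(1))*53 + 48 = (4 - (-5/2 - 1/1))*53 + 48 = (4 - (-5/2 - 1*1))*53 + 48 = (4 - (-5/2 - 1))*53 + 48 = (4 - 1*(-7/2))*53 + 48 = (4 + 7/2)*53 + 48 = (15/2)*53 + 48 = 795/2 + 48 = 891/2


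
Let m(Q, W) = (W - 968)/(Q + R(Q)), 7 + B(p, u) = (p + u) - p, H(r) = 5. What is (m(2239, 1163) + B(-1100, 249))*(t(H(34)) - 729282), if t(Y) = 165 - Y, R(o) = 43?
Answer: -201397714279/1141 ≈ -1.7651e+8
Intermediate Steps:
B(p, u) = -7 + u (B(p, u) = -7 + ((p + u) - p) = -7 + u)
m(Q, W) = (-968 + W)/(43 + Q) (m(Q, W) = (W - 968)/(Q + 43) = (-968 + W)/(43 + Q))
(m(2239, 1163) + B(-1100, 249))*(t(H(34)) - 729282) = ((-968 + 1163)/(43 + 2239) + (-7 + 249))*((165 - 1*5) - 729282) = (195/2282 + 242)*((165 - 5) - 729282) = ((1/2282)*195 + 242)*(160 - 729282) = (195/2282 + 242)*(-729122) = (552439/2282)*(-729122) = -201397714279/1141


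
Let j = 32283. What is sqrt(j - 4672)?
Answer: sqrt(27611) ≈ 166.17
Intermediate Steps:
sqrt(j - 4672) = sqrt(32283 - 4672) = sqrt(27611)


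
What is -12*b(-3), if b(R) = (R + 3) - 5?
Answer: 60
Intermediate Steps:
b(R) = -2 + R (b(R) = (3 + R) - 5 = -2 + R)
-12*b(-3) = -12*(-2 - 3) = -12*(-5) = 60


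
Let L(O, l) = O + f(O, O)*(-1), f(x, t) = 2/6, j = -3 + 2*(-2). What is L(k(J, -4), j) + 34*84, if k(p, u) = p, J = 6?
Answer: 8585/3 ≈ 2861.7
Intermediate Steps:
j = -7 (j = -3 - 4 = -7)
f(x, t) = ⅓ (f(x, t) = 2*(⅙) = ⅓)
L(O, l) = -⅓ + O (L(O, l) = O + (⅓)*(-1) = O - ⅓ = -⅓ + O)
L(k(J, -4), j) + 34*84 = (-⅓ + 6) + 34*84 = 17/3 + 2856 = 8585/3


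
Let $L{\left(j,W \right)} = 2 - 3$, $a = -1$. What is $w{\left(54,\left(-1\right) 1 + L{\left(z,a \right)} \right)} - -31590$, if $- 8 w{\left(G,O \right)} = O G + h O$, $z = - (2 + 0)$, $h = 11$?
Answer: $\frac{126425}{4} \approx 31606.0$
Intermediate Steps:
$z = -2$ ($z = \left(-1\right) 2 = -2$)
$L{\left(j,W \right)} = -1$ ($L{\left(j,W \right)} = 2 - 3 = -1$)
$w{\left(G,O \right)} = - \frac{11 O}{8} - \frac{G O}{8}$ ($w{\left(G,O \right)} = - \frac{O G + 11 O}{8} = - \frac{G O + 11 O}{8} = - \frac{11 O + G O}{8} = - \frac{11 O}{8} - \frac{G O}{8}$)
$w{\left(54,\left(-1\right) 1 + L{\left(z,a \right)} \right)} - -31590 = - \frac{\left(\left(-1\right) 1 - 1\right) \left(11 + 54\right)}{8} - -31590 = \left(- \frac{1}{8}\right) \left(-1 - 1\right) 65 + 31590 = \left(- \frac{1}{8}\right) \left(-2\right) 65 + 31590 = \frac{65}{4} + 31590 = \frac{126425}{4}$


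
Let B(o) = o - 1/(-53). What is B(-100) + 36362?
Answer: 1921887/53 ≈ 36262.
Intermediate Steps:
B(o) = 1/53 + o (B(o) = o - 1*(-1/53) = o + 1/53 = 1/53 + o)
B(-100) + 36362 = (1/53 - 100) + 36362 = -5299/53 + 36362 = 1921887/53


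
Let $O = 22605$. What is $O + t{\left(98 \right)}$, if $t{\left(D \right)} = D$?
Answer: $22703$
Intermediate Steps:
$O + t{\left(98 \right)} = 22605 + 98 = 22703$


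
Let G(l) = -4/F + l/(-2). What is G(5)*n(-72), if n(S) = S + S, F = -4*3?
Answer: 312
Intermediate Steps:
F = -12
G(l) = ⅓ - l/2 (G(l) = -4/(-12) + l/(-2) = -4*(-1/12) + l*(-½) = ⅓ - l/2)
n(S) = 2*S
G(5)*n(-72) = (⅓ - ½*5)*(2*(-72)) = (⅓ - 5/2)*(-144) = -13/6*(-144) = 312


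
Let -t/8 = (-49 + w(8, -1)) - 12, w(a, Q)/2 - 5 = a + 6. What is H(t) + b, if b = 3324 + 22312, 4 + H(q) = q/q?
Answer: 25633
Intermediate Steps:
w(a, Q) = 22 + 2*a (w(a, Q) = 10 + 2*(a + 6) = 10 + 2*(6 + a) = 10 + (12 + 2*a) = 22 + 2*a)
t = 184 (t = -8*((-49 + (22 + 2*8)) - 12) = -8*((-49 + (22 + 16)) - 12) = -8*((-49 + 38) - 12) = -8*(-11 - 12) = -8*(-23) = 184)
H(q) = -3 (H(q) = -4 + q/q = -4 + 1 = -3)
b = 25636
H(t) + b = -3 + 25636 = 25633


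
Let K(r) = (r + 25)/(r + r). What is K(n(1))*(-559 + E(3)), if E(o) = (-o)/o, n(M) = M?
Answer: -7280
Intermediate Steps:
K(r) = (25 + r)/(2*r) (K(r) = (25 + r)/((2*r)) = (25 + r)*(1/(2*r)) = (25 + r)/(2*r))
E(o) = -1
K(n(1))*(-559 + E(3)) = ((½)*(25 + 1)/1)*(-559 - 1) = ((½)*1*26)*(-560) = 13*(-560) = -7280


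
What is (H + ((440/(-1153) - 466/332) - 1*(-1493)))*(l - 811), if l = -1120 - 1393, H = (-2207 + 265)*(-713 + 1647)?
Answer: 576510631063578/95699 ≈ 6.0242e+9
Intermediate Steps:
H = -1813828 (H = -1942*934 = -1813828)
l = -2513
(H + ((440/(-1153) - 466/332) - 1*(-1493)))*(l - 811) = (-1813828 + ((440/(-1153) - 466/332) - 1*(-1493)))*(-2513 - 811) = (-1813828 + ((440*(-1/1153) - 466*1/332) + 1493))*(-3324) = (-1813828 + ((-440/1153 - 233/166) + 1493))*(-3324) = (-1813828 + (-341689/191398 + 1493))*(-3324) = (-1813828 + 285415525/191398)*(-3324) = -346877636019/191398*(-3324) = 576510631063578/95699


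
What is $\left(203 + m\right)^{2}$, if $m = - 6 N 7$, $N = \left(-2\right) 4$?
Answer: $290521$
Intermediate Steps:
$N = -8$
$m = 336$ ($m = \left(-6\right) \left(-8\right) 7 = 48 \cdot 7 = 336$)
$\left(203 + m\right)^{2} = \left(203 + 336\right)^{2} = 539^{2} = 290521$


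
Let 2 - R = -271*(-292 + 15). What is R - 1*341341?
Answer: -416406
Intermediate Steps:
R = -75065 (R = 2 - (-271)*(-292 + 15) = 2 - (-271)*(-277) = 2 - 1*75067 = 2 - 75067 = -75065)
R - 1*341341 = -75065 - 1*341341 = -75065 - 341341 = -416406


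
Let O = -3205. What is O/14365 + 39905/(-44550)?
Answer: -28640723/25598430 ≈ -1.1188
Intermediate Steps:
O/14365 + 39905/(-44550) = -3205/14365 + 39905/(-44550) = -3205*1/14365 + 39905*(-1/44550) = -641/2873 - 7981/8910 = -28640723/25598430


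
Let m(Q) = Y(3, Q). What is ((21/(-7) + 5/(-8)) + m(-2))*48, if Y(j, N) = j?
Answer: -30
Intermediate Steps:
m(Q) = 3
((21/(-7) + 5/(-8)) + m(-2))*48 = ((21/(-7) + 5/(-8)) + 3)*48 = ((21*(-⅐) + 5*(-⅛)) + 3)*48 = ((-3 - 5/8) + 3)*48 = (-29/8 + 3)*48 = -5/8*48 = -30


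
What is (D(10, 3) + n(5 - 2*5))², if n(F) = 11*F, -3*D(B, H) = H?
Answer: 3136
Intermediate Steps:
D(B, H) = -H/3
(D(10, 3) + n(5 - 2*5))² = (-⅓*3 + 11*(5 - 2*5))² = (-1 + 11*(5 - 10))² = (-1 + 11*(-5))² = (-1 - 55)² = (-56)² = 3136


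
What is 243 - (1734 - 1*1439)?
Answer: -52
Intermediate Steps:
243 - (1734 - 1*1439) = 243 - (1734 - 1439) = 243 - 1*295 = 243 - 295 = -52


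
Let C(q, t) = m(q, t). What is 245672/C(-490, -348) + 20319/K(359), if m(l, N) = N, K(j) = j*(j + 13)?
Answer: -2733494437/3872892 ≈ -705.80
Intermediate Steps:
K(j) = j*(13 + j)
C(q, t) = t
245672/C(-490, -348) + 20319/K(359) = 245672/(-348) + 20319/((359*(13 + 359))) = 245672*(-1/348) + 20319/((359*372)) = -61418/87 + 20319/133548 = -61418/87 + 20319*(1/133548) = -61418/87 + 6773/44516 = -2733494437/3872892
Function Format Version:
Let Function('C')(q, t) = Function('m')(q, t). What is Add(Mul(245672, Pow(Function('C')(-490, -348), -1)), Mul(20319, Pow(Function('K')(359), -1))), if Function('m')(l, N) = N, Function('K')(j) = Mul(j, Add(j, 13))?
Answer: Rational(-2733494437, 3872892) ≈ -705.80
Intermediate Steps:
Function('K')(j) = Mul(j, Add(13, j))
Function('C')(q, t) = t
Add(Mul(245672, Pow(Function('C')(-490, -348), -1)), Mul(20319, Pow(Function('K')(359), -1))) = Add(Mul(245672, Pow(-348, -1)), Mul(20319, Pow(Mul(359, Add(13, 359)), -1))) = Add(Mul(245672, Rational(-1, 348)), Mul(20319, Pow(Mul(359, 372), -1))) = Add(Rational(-61418, 87), Mul(20319, Pow(133548, -1))) = Add(Rational(-61418, 87), Mul(20319, Rational(1, 133548))) = Add(Rational(-61418, 87), Rational(6773, 44516)) = Rational(-2733494437, 3872892)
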